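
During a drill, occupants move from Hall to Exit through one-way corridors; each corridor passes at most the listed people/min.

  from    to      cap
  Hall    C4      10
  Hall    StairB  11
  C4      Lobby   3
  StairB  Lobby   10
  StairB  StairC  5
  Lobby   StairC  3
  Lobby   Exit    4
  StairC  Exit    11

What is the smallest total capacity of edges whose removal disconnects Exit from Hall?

12

Augment Hall→C4→Lobby→Exit: bottleneck 3, flow now 3.
Augment Hall→StairB→Lobby→Exit: bottleneck 1, flow now 4.
Augment Hall→StairB→StairC→Exit: bottleneck 5, flow now 9.
Augment Hall→StairB→Lobby→StairC→Exit: bottleneck 3, flow now 12.
No augmenting path remains; maximum flow = 12.
By max-flow min-cut, the minimum cut capacity equals the max flow.
In the residual graph, reachable from Hall: {Hall, C4, StairB, Lobby}.
Min-cut edges: StairB→StairC (5), Lobby→StairC (3), Lobby→Exit (4); capacity 5 + 3 + 4 = 12.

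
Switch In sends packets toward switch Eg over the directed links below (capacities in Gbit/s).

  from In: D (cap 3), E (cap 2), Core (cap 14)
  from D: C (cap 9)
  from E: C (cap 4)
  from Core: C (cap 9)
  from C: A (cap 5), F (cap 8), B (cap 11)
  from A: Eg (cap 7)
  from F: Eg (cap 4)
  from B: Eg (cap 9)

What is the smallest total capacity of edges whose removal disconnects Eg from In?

14

Augment In→D→C→A→Eg: bottleneck 3, flow now 3.
Augment In→E→C→A→Eg: bottleneck 2, flow now 5.
Augment In→Core→C→F→Eg: bottleneck 4, flow now 9.
Augment In→Core→C→B→Eg: bottleneck 5, flow now 14.
No augmenting path remains; maximum flow = 14.
By max-flow min-cut, the minimum cut capacity equals the max flow.
In the residual graph, reachable from In: {In, Core}.
Min-cut edges: In→D (3), In→E (2), Core→C (9); capacity 3 + 2 + 9 = 14.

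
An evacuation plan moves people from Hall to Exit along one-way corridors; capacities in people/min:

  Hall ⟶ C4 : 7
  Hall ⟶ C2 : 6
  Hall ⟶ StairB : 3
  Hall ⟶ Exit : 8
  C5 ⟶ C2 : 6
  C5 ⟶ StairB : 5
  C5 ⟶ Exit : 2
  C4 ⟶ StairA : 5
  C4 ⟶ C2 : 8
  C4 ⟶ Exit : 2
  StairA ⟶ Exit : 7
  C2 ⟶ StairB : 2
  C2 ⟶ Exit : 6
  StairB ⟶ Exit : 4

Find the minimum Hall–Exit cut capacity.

Augment Hall→Exit: bottleneck 8, flow now 8.
Augment Hall→C4→Exit: bottleneck 2, flow now 10.
Augment Hall→C2→Exit: bottleneck 6, flow now 16.
Augment Hall→StairB→Exit: bottleneck 3, flow now 19.
Augment Hall→C4→StairA→Exit: bottleneck 5, flow now 24.
No augmenting path remains; maximum flow = 24.
By max-flow min-cut, the minimum cut capacity equals the max flow.
In the residual graph, reachable from Hall: {Hall}.
Min-cut edges: Hall→C4 (7), Hall→C2 (6), Hall→StairB (3), Hall→Exit (8); capacity 7 + 6 + 3 + 8 = 24.

24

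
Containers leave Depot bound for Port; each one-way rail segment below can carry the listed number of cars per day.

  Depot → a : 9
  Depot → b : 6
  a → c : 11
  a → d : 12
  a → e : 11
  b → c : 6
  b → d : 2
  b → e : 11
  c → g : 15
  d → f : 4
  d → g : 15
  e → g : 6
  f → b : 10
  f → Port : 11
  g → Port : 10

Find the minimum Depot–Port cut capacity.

14

Augment Depot→a→c→g→Port: bottleneck 9, flow now 9.
Augment Depot→b→c→g→Port: bottleneck 1, flow now 10.
Augment Depot→b→d→f→Port: bottleneck 2, flow now 12.
Augment Depot→b→c→a→d→f→Port: bottleneck 2, flow now 14. (uses reverse residual edge)
No augmenting path remains; maximum flow = 14.
By max-flow min-cut, the minimum cut capacity equals the max flow.
In the residual graph, reachable from Depot: {Depot, a, b, c, d, e, g}.
Min-cut edges: d→f (4), g→Port (10); capacity 4 + 10 = 14.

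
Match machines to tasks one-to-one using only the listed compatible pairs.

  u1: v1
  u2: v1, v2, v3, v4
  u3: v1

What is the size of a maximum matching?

Unit-capacity flow: source→left, listed edges, right→sink; max matching = max flow.
Augmenting path u1→v1 (+1); matched 1.
Augmenting path u2→v2 (+1); matched 2.
No augmenting path remains; maximum matching = 2.
König certificate: {u2, v1} is a vertex cover of size 2 (every listed pair touches it), so no matching can be larger.

2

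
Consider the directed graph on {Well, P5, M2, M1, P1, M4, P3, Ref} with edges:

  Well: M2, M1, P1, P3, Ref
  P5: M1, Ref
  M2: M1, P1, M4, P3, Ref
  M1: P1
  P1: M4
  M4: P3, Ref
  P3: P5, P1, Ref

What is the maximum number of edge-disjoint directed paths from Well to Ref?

4

Assign every edge capacity 1; by Menger, the answer equals the max flow.
Path Well→Ref (+1); total 1.
Path Well→M2→Ref (+1); total 2.
Path Well→P3→Ref (+1); total 3.
Path Well→P1→M4→Ref (+1); total 4.
No residual Well→Ref path; max flow = 4.
Certifying cut of size 4: {P1→M4, Well→M2, Well→P3, Well→Ref}.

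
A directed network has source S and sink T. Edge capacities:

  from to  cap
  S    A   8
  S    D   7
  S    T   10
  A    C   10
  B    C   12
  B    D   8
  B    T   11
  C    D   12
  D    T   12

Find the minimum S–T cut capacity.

22

Augment S→T: bottleneck 10, flow now 10.
Augment S→D→T: bottleneck 7, flow now 17.
Augment S→A→C→D→T: bottleneck 5, flow now 22.
No augmenting path remains; maximum flow = 22.
By max-flow min-cut, the minimum cut capacity equals the max flow.
In the residual graph, reachable from S: {S, A, C, D}.
Min-cut edges: S→T (10), D→T (12); capacity 10 + 12 = 22.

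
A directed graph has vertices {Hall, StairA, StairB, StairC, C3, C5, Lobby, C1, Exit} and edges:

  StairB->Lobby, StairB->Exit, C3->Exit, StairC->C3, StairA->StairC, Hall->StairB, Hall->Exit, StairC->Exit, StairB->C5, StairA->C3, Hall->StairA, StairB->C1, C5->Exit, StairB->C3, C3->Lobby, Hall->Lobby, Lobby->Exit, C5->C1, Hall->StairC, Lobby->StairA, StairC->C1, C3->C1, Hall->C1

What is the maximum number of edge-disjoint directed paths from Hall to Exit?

5

Assign every edge capacity 1; by Menger, the answer equals the max flow.
Path Hall→Exit (+1); total 1.
Path Hall→StairB→Exit (+1); total 2.
Path Hall→StairC→Exit (+1); total 3.
Path Hall→Lobby→Exit (+1); total 4.
Path Hall→StairA→C3→Exit (+1); total 5.
No residual Hall→Exit path; max flow = 5.
Certifying cut of size 5: {Hall→Exit, Hall→Lobby, Hall→StairA, Hall→StairB, Hall→StairC}.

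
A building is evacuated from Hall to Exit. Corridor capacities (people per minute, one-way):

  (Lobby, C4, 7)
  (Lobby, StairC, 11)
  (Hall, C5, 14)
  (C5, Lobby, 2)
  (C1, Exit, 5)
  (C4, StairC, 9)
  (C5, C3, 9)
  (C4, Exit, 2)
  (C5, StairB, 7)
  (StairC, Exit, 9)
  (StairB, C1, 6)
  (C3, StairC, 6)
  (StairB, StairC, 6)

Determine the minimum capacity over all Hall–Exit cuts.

Augment Hall→C5→StairB→StairC→Exit: bottleneck 6, flow now 6.
Augment Hall→C5→StairB→C1→Exit: bottleneck 1, flow now 7.
Augment Hall→C5→C3→StairC→Exit: bottleneck 3, flow now 10.
Augment Hall→C5→Lobby→C4→Exit: bottleneck 2, flow now 12.
Augment Hall→C5→C3→StairC→StairB→C1→Exit: bottleneck 2, flow now 14. (uses reverse residual edge)
No augmenting path remains; maximum flow = 14.
By max-flow min-cut, the minimum cut capacity equals the max flow.
In the residual graph, reachable from Hall: {Hall}.
Min-cut edges: Hall→C5 (14); capacity 14 = 14.

14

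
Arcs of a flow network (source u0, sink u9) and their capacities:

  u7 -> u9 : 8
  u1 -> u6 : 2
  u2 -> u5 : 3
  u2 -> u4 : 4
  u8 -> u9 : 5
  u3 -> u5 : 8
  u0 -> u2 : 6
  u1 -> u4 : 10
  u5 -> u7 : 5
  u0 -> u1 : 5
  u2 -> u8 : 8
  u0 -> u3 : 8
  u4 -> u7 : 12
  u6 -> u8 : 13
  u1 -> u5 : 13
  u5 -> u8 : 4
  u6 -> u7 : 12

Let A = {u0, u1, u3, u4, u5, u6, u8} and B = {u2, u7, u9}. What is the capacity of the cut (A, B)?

40

Edges leaving {u0, u1, u3, u4, u5, u6, u8}: u0→u2 (6), u4→u7 (12), u5→u7 (5), u6→u7 (12), u8→u9 (5).
Cut capacity = 6 + 12 + 5 + 12 + 5 = 40.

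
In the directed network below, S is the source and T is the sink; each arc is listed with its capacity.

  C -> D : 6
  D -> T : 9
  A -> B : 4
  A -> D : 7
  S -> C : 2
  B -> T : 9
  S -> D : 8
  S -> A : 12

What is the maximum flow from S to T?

Augment S→D→T: bottleneck 8, flow now 8.
Augment S→A→B→T: bottleneck 4, flow now 12.
Augment S→A→D→T: bottleneck 1, flow now 13.
No augmenting path remains; maximum flow = 13.
In the residual graph, reachable from S: {S, A, C, D}.
Min-cut edges: A→B (4), D→T (9); capacity 4 + 9 = 13.
This cut is saturated, so no flow can exceed 13.

13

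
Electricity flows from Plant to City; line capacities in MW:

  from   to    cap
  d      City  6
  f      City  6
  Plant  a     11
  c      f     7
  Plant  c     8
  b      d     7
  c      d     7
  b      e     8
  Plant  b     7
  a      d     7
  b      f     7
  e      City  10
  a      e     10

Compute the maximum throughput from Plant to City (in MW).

22

Augment Plant→a→d→City: bottleneck 6, flow now 6.
Augment Plant→a→e→City: bottleneck 5, flow now 11.
Augment Plant→b→e→City: bottleneck 5, flow now 16.
Augment Plant→b→f→City: bottleneck 2, flow now 18.
Augment Plant→c→f→City: bottleneck 4, flow now 22.
No augmenting path remains; maximum flow = 22.
In the residual graph, reachable from Plant: {Plant, a, b, c, d, e, f}.
Min-cut edges: d→City (6), e→City (10), f→City (6); capacity 6 + 10 + 6 = 22.
This cut is saturated, so no flow can exceed 22.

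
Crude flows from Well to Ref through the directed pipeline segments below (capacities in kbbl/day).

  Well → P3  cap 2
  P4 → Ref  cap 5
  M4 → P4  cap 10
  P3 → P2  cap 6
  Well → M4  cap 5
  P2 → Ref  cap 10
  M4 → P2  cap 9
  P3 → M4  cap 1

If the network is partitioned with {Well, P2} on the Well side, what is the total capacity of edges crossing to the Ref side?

17

Edges leaving {Well, P2}: Well→P3 (2), Well→M4 (5), P2→Ref (10).
Cut capacity = 2 + 5 + 10 = 17.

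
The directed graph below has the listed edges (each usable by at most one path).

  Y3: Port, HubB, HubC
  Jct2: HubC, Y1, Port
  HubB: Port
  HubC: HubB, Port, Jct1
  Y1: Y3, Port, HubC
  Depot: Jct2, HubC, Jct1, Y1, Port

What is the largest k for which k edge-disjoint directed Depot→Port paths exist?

Assign every edge capacity 1; by Menger, the answer equals the max flow.
Path Depot→Port (+1); total 1.
Path Depot→Jct2→Port (+1); total 2.
Path Depot→Y1→Port (+1); total 3.
Path Depot→HubC→Port (+1); total 4.
No residual Depot→Port path; max flow = 4.
Certifying cut of size 4: {Depot→HubC, Depot→Jct2, Depot→Port, Depot→Y1}.

4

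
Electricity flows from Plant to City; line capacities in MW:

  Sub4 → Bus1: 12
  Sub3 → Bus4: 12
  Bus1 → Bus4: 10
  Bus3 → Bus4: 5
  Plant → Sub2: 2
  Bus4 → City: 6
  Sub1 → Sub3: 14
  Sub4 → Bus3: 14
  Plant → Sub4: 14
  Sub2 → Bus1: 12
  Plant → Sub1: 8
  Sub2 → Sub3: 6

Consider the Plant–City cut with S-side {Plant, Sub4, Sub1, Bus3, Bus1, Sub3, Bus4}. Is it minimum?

No — its capacity is 8, but the minimum cut has capacity 6.

Given cut capacity: 2 + 6 = 8.
Augment Plant→Sub4→Bus3→Bus4→City: bottleneck 5, flow now 5.
Augment Plant→Sub4→Bus1→Bus4→City: bottleneck 1, flow now 6.
No augmenting path remains; maximum flow = 6.
In the residual graph, reachable from Plant: {Plant, Sub4, Sub1, Sub2, Bus3, Bus1, Sub3, Bus4}.
Min-cut edges: Bus4→City (6); capacity 6 = 6.
Cut capacity 8 exceeds the max flow 6, so it is not minimum.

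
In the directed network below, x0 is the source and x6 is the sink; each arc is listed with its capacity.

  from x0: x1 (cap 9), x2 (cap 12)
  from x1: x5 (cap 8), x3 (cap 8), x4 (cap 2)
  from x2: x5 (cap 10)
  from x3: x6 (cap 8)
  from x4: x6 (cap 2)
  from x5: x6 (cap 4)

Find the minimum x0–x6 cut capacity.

13

Augment x0→x1→x3→x6: bottleneck 8, flow now 8.
Augment x0→x1→x4→x6: bottleneck 1, flow now 9.
Augment x0→x2→x5→x6: bottleneck 4, flow now 13.
No augmenting path remains; maximum flow = 13.
By max-flow min-cut, the minimum cut capacity equals the max flow.
In the residual graph, reachable from x0: {x0, x2, x5}.
Min-cut edges: x0→x1 (9), x5→x6 (4); capacity 9 + 4 = 13.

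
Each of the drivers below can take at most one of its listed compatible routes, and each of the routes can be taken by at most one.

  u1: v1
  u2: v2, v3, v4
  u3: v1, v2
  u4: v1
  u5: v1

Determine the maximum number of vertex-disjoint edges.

Unit-capacity flow: source→left, listed edges, right→sink; max matching = max flow.
Augmenting path u1→v1 (+1); matched 1.
Augmenting path u2→v2 (+1); matched 2.
Augmenting path u3→v2→u2→v3 (+1); matched 3.
No augmenting path remains; maximum matching = 3.
König certificate: {u2, u3, v1} is a vertex cover of size 3 (every listed pair touches it), so no matching can be larger.

3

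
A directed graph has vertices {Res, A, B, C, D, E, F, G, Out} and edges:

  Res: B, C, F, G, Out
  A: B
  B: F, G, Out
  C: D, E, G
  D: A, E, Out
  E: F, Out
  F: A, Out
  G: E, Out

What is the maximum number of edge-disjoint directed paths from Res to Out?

Assign every edge capacity 1; by Menger, the answer equals the max flow.
Path Res→Out (+1); total 1.
Path Res→B→Out (+1); total 2.
Path Res→F→Out (+1); total 3.
Path Res→G→Out (+1); total 4.
Path Res→C→D→Out (+1); total 5.
No residual Res→Out path; max flow = 5.
Certifying cut of size 5: {Res→B, Res→C, Res→F, Res→G, Res→Out}.

5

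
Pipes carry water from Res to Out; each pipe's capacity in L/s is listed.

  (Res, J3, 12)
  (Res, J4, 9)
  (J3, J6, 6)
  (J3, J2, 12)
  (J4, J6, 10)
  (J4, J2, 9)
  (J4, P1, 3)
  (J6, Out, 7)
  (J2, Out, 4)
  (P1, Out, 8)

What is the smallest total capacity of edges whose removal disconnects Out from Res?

Augment Res→J3→J6→Out: bottleneck 6, flow now 6.
Augment Res→J3→J2→Out: bottleneck 4, flow now 10.
Augment Res→J4→J6→Out: bottleneck 1, flow now 11.
Augment Res→J4→P1→Out: bottleneck 3, flow now 14.
No augmenting path remains; maximum flow = 14.
By max-flow min-cut, the minimum cut capacity equals the max flow.
In the residual graph, reachable from Res: {Res, J3, J4, J6, J2}.
Min-cut edges: J4→P1 (3), J6→Out (7), J2→Out (4); capacity 3 + 7 + 4 = 14.

14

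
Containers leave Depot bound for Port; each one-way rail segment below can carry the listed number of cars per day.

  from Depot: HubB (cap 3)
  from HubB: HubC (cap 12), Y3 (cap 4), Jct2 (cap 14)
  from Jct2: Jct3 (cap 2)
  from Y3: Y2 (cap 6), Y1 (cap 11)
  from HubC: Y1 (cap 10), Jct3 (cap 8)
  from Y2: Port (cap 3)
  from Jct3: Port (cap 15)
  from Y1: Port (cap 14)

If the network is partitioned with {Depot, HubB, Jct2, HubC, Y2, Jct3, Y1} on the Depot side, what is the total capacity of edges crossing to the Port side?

36

Edges leaving {Depot, HubB, Jct2, HubC, Y2, Jct3, Y1}: HubB→Y3 (4), Y2→Port (3), Jct3→Port (15), Y1→Port (14).
Cut capacity = 4 + 3 + 15 + 14 = 36.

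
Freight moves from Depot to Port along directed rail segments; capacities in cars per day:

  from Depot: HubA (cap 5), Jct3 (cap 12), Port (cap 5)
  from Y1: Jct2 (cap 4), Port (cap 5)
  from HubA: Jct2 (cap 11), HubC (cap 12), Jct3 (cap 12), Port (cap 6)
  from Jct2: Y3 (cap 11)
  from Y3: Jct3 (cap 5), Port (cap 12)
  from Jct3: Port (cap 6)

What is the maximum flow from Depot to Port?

16

Augment Depot→Port: bottleneck 5, flow now 5.
Augment Depot→HubA→Port: bottleneck 5, flow now 10.
Augment Depot→Jct3→Port: bottleneck 6, flow now 16.
No augmenting path remains; maximum flow = 16.
In the residual graph, reachable from Depot: {Depot, Jct3}.
Min-cut edges: Depot→HubA (5), Depot→Port (5), Jct3→Port (6); capacity 5 + 5 + 6 = 16.
This cut is saturated, so no flow can exceed 16.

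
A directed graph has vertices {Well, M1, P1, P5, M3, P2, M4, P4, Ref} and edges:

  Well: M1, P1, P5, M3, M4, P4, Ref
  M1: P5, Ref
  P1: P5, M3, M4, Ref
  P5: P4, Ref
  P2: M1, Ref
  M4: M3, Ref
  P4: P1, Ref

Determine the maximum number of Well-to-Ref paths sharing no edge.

Assign every edge capacity 1; by Menger, the answer equals the max flow.
Path Well→Ref (+1); total 1.
Path Well→M1→Ref (+1); total 2.
Path Well→P1→Ref (+1); total 3.
Path Well→P5→Ref (+1); total 4.
Path Well→M4→Ref (+1); total 5.
Path Well→P4→Ref (+1); total 6.
No residual Well→Ref path; max flow = 6.
Certifying cut of size 6: {Well→M1, Well→M4, Well→P1, Well→P4, Well→P5, Well→Ref}.

6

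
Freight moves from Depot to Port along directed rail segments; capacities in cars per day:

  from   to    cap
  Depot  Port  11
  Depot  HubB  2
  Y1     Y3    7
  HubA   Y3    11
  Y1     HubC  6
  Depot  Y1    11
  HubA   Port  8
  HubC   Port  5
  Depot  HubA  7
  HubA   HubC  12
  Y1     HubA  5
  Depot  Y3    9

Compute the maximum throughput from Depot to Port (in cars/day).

24

Augment Depot→Port: bottleneck 11, flow now 11.
Augment Depot→HubA→Port: bottleneck 7, flow now 18.
Augment Depot→Y1→HubA→Port: bottleneck 1, flow now 19.
Augment Depot→Y1→HubC→Port: bottleneck 5, flow now 24.
No augmenting path remains; maximum flow = 24.
In the residual graph, reachable from Depot: {Depot, Y1, HubA, HubB, HubC, Y3}.
Min-cut edges: Depot→Port (11), HubA→Port (8), HubC→Port (5); capacity 11 + 8 + 5 = 24.
This cut is saturated, so no flow can exceed 24.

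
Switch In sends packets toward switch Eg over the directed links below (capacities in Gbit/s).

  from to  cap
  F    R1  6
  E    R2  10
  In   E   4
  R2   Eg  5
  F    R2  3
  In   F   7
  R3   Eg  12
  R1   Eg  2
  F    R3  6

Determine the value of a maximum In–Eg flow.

11

Augment In→E→R2→Eg: bottleneck 4, flow now 4.
Augment In→F→R1→Eg: bottleneck 2, flow now 6.
Augment In→F→R3→Eg: bottleneck 5, flow now 11.
No augmenting path remains; maximum flow = 11.
In the residual graph, reachable from In: {In}.
Min-cut edges: In→E (4), In→F (7); capacity 4 + 7 = 11.
This cut is saturated, so no flow can exceed 11.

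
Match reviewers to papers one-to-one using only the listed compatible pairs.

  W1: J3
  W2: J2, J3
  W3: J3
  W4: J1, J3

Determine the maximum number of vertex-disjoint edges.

Unit-capacity flow: source→left, listed edges, right→sink; max matching = max flow.
Augmenting path W1→J3 (+1); matched 1.
Augmenting path W2→J2 (+1); matched 2.
Augmenting path W4→J1 (+1); matched 3.
No augmenting path remains; maximum matching = 3.
König certificate: {W2, W4, J3} is a vertex cover of size 3 (every listed pair touches it), so no matching can be larger.

3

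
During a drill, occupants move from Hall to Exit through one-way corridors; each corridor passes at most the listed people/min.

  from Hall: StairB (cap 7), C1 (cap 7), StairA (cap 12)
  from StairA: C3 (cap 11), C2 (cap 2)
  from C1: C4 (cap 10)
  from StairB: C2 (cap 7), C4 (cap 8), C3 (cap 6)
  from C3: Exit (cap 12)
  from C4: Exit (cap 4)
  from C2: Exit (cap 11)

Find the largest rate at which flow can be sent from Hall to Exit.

Augment Hall→StairA→C3→Exit: bottleneck 11, flow now 11.
Augment Hall→StairA→C2→Exit: bottleneck 1, flow now 12.
Augment Hall→C1→C4→Exit: bottleneck 4, flow now 16.
Augment Hall→StairB→C3→Exit: bottleneck 1, flow now 17.
Augment Hall→StairB→C2→Exit: bottleneck 6, flow now 23.
No augmenting path remains; maximum flow = 23.
In the residual graph, reachable from Hall: {Hall, C1, C4}.
Min-cut edges: Hall→StairA (12), Hall→StairB (7), C4→Exit (4); capacity 12 + 7 + 4 = 23.
This cut is saturated, so no flow can exceed 23.

23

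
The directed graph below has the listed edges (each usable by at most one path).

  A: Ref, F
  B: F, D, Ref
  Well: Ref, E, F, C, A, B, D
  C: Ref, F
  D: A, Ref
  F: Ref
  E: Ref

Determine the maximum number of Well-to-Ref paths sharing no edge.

Assign every edge capacity 1; by Menger, the answer equals the max flow.
Path Well→Ref (+1); total 1.
Path Well→A→Ref (+1); total 2.
Path Well→B→Ref (+1); total 3.
Path Well→C→Ref (+1); total 4.
Path Well→D→Ref (+1); total 5.
Path Well→E→Ref (+1); total 6.
Path Well→F→Ref (+1); total 7.
No residual Well→Ref path; max flow = 7.
Certifying cut of size 7: {Well→A, Well→B, Well→C, Well→D, Well→E, Well→F, Well→Ref}.

7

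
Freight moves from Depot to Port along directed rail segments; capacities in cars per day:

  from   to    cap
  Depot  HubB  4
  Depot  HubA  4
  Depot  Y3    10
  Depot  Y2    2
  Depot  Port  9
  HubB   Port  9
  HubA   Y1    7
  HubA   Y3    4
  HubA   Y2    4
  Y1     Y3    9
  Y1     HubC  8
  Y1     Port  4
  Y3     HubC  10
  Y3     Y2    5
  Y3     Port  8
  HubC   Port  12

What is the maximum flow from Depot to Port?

27

Augment Depot→Port: bottleneck 9, flow now 9.
Augment Depot→HubB→Port: bottleneck 4, flow now 13.
Augment Depot→Y3→Port: bottleneck 8, flow now 21.
Augment Depot→HubA→Y1→Port: bottleneck 4, flow now 25.
Augment Depot→Y3→HubC→Port: bottleneck 2, flow now 27.
No augmenting path remains; maximum flow = 27.
In the residual graph, reachable from Depot: {Depot, Y2}.
Min-cut edges: Depot→HubB (4), Depot→HubA (4), Depot→Y3 (10), Depot→Port (9); capacity 4 + 4 + 10 + 9 = 27.
This cut is saturated, so no flow can exceed 27.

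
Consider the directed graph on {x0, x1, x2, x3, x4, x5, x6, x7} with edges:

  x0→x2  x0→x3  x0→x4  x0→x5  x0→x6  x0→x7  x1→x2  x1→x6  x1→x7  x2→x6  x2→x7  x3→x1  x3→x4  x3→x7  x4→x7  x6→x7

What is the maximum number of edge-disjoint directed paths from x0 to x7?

5

Assign every edge capacity 1; by Menger, the answer equals the max flow.
Path x0→x7 (+1); total 1.
Path x0→x2→x7 (+1); total 2.
Path x0→x3→x7 (+1); total 3.
Path x0→x4→x7 (+1); total 4.
Path x0→x6→x7 (+1); total 5.
No residual x0→x7 path; max flow = 5.
Certifying cut of size 5: {x0→x2, x0→x3, x0→x4, x0→x6, x0→x7}.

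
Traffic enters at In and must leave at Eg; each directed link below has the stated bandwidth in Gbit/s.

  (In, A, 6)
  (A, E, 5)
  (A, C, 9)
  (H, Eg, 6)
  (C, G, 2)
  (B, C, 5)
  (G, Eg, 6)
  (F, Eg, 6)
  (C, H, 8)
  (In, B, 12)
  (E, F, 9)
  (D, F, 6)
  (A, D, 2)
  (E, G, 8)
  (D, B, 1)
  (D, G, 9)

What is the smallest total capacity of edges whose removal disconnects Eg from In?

11

Augment In→A→C→G→Eg: bottleneck 2, flow now 2.
Augment In→A→C→H→Eg: bottleneck 4, flow now 6.
Augment In→B→C→H→Eg: bottleneck 2, flow now 8.
Augment In→B→C→A→D→F→Eg: bottleneck 2, flow now 10. (uses reverse residual edge)
Augment In→B→C→A→E→F→Eg: bottleneck 1, flow now 11. (uses reverse residual edge)
No augmenting path remains; maximum flow = 11.
By max-flow min-cut, the minimum cut capacity equals the max flow.
In the residual graph, reachable from In: {In, B}.
Min-cut edges: In→A (6), B→C (5); capacity 6 + 5 = 11.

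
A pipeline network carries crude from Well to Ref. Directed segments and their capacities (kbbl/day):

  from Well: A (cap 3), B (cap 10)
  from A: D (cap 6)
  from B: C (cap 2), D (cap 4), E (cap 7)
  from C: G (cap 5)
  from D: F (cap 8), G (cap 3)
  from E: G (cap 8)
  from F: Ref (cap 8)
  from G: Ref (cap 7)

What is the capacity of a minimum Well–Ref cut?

13

Augment Well→A→D→F→Ref: bottleneck 3, flow now 3.
Augment Well→B→C→G→Ref: bottleneck 2, flow now 5.
Augment Well→B→D→F→Ref: bottleneck 4, flow now 9.
Augment Well→B→E→G→Ref: bottleneck 4, flow now 13.
No augmenting path remains; maximum flow = 13.
By max-flow min-cut, the minimum cut capacity equals the max flow.
In the residual graph, reachable from Well: {Well}.
Min-cut edges: Well→A (3), Well→B (10); capacity 3 + 10 = 13.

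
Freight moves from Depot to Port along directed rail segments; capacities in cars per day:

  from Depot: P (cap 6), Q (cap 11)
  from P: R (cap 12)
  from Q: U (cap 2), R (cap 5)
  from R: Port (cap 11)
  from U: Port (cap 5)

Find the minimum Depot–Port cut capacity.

13

Augment Depot→P→R→Port: bottleneck 6, flow now 6.
Augment Depot→Q→R→Port: bottleneck 5, flow now 11.
Augment Depot→Q→U→Port: bottleneck 2, flow now 13.
No augmenting path remains; maximum flow = 13.
By max-flow min-cut, the minimum cut capacity equals the max flow.
In the residual graph, reachable from Depot: {Depot, Q}.
Min-cut edges: Depot→P (6), Q→R (5), Q→U (2); capacity 6 + 5 + 2 = 13.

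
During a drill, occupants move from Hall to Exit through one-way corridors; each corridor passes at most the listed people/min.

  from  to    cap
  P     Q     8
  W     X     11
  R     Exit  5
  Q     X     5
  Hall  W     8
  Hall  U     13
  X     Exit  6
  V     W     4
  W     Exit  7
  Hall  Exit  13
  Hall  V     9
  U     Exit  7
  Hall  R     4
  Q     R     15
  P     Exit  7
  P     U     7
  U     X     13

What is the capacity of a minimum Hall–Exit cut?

37

Augment Hall→Exit: bottleneck 13, flow now 13.
Augment Hall→R→Exit: bottleneck 4, flow now 17.
Augment Hall→U→Exit: bottleneck 7, flow now 24.
Augment Hall→W→Exit: bottleneck 7, flow now 31.
Augment Hall→U→X→Exit: bottleneck 6, flow now 37.
No augmenting path remains; maximum flow = 37.
By max-flow min-cut, the minimum cut capacity equals the max flow.
In the residual graph, reachable from Hall: {Hall, U, V, W, X}.
Min-cut edges: Hall→R (4), Hall→Exit (13), U→Exit (7), W→Exit (7), X→Exit (6); capacity 4 + 13 + 7 + 7 + 6 = 37.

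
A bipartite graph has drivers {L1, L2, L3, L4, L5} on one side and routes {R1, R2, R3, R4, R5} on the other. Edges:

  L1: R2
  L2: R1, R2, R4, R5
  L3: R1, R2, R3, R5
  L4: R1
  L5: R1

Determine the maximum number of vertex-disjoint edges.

4

Unit-capacity flow: source→left, listed edges, right→sink; max matching = max flow.
Augmenting path L1→R2 (+1); matched 1.
Augmenting path L2→R1 (+1); matched 2.
Augmenting path L3→R3 (+1); matched 3.
Augmenting path L4→R1→L2→R4 (+1); matched 4.
No augmenting path remains; maximum matching = 4.
König certificate: {L1, L2, L3, R1} is a vertex cover of size 4 (every listed pair touches it), so no matching can be larger.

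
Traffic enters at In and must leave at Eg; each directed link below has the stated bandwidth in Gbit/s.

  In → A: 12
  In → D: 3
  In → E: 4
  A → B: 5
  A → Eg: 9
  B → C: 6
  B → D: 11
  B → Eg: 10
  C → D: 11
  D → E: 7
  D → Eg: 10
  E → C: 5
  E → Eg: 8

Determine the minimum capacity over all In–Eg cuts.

Augment In→A→Eg: bottleneck 9, flow now 9.
Augment In→D→Eg: bottleneck 3, flow now 12.
Augment In→E→Eg: bottleneck 4, flow now 16.
Augment In→A→B→Eg: bottleneck 3, flow now 19.
No augmenting path remains; maximum flow = 19.
By max-flow min-cut, the minimum cut capacity equals the max flow.
In the residual graph, reachable from In: {In}.
Min-cut edges: In→A (12), In→D (3), In→E (4); capacity 12 + 3 + 4 = 19.

19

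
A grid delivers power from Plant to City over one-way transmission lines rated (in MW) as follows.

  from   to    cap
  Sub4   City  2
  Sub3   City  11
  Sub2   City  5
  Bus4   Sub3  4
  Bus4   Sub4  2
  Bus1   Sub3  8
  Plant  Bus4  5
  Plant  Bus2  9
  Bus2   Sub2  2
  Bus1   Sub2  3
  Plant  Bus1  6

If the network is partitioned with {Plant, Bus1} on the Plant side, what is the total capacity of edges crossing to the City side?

25

Edges leaving {Plant, Bus1}: Plant→Bus2 (9), Plant→Bus4 (5), Bus1→Sub3 (8), Bus1→Sub2 (3).
Cut capacity = 9 + 5 + 8 + 3 = 25.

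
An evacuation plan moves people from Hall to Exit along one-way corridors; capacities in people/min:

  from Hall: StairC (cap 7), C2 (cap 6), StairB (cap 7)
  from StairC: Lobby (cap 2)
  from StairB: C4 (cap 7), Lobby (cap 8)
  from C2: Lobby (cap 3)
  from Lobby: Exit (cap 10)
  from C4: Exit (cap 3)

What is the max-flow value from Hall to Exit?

12

Augment Hall→StairC→Lobby→Exit: bottleneck 2, flow now 2.
Augment Hall→StairB→Lobby→Exit: bottleneck 7, flow now 9.
Augment Hall→C2→Lobby→Exit: bottleneck 1, flow now 10.
Augment Hall→C2→Lobby→StairB→C4→Exit: bottleneck 2, flow now 12. (uses reverse residual edge)
No augmenting path remains; maximum flow = 12.
In the residual graph, reachable from Hall: {Hall, StairC, C2}.
Min-cut edges: Hall→StairB (7), StairC→Lobby (2), C2→Lobby (3); capacity 7 + 2 + 3 = 12.
This cut is saturated, so no flow can exceed 12.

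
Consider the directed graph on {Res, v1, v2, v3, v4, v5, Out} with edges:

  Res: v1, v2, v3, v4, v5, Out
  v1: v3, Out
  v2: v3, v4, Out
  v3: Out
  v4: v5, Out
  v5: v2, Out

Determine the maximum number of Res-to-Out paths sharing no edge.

6

Assign every edge capacity 1; by Menger, the answer equals the max flow.
Path Res→Out (+1); total 1.
Path Res→v1→Out (+1); total 2.
Path Res→v2→Out (+1); total 3.
Path Res→v3→Out (+1); total 4.
Path Res→v4→Out (+1); total 5.
Path Res→v5→Out (+1); total 6.
No residual Res→Out path; max flow = 6.
Certifying cut of size 6: {Res→Out, Res→v1, Res→v2, Res→v3, Res→v4, Res→v5}.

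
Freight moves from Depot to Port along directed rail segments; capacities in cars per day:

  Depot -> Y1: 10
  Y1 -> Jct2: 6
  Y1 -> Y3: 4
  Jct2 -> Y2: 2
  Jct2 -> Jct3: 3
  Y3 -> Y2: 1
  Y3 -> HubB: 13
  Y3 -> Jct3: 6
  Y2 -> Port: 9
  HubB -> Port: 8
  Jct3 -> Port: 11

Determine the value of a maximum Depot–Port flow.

Augment Depot→Y1→Jct2→Y2→Port: bottleneck 2, flow now 2.
Augment Depot→Y1→Jct2→Jct3→Port: bottleneck 3, flow now 5.
Augment Depot→Y1→Y3→Y2→Port: bottleneck 1, flow now 6.
Augment Depot→Y1→Y3→HubB→Port: bottleneck 3, flow now 9.
No augmenting path remains; maximum flow = 9.
In the residual graph, reachable from Depot: {Depot, Y1, Jct2}.
Min-cut edges: Y1→Y3 (4), Jct2→Y2 (2), Jct2→Jct3 (3); capacity 4 + 2 + 3 = 9.
This cut is saturated, so no flow can exceed 9.

9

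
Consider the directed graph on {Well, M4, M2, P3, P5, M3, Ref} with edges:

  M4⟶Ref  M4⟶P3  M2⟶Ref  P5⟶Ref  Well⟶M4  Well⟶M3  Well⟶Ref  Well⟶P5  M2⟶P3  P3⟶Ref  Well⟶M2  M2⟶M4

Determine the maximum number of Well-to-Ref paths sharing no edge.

Assign every edge capacity 1; by Menger, the answer equals the max flow.
Path Well→Ref (+1); total 1.
Path Well→M4→Ref (+1); total 2.
Path Well→M2→Ref (+1); total 3.
Path Well→P5→Ref (+1); total 4.
No residual Well→Ref path; max flow = 4.
Certifying cut of size 4: {Well→M2, Well→M4, Well→P5, Well→Ref}.

4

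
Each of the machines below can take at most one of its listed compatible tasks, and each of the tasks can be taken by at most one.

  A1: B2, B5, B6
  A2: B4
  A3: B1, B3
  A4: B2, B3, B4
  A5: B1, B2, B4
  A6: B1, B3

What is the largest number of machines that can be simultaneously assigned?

5

Unit-capacity flow: source→left, listed edges, right→sink; max matching = max flow.
Augmenting path A1→B2 (+1); matched 1.
Augmenting path A2→B4 (+1); matched 2.
Augmenting path A3→B1 (+1); matched 3.
Augmenting path A4→B3 (+1); matched 4.
Augmenting path A5→B2→A1→B5 (+1); matched 5.
No augmenting path remains; maximum matching = 5.
König certificate: {A1, B1, B2, B3, B4} is a vertex cover of size 5 (every listed pair touches it), so no matching can be larger.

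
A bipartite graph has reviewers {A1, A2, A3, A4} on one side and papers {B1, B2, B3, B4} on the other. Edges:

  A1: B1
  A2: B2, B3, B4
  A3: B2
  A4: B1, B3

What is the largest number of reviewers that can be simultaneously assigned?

4

Unit-capacity flow: source→left, listed edges, right→sink; max matching = max flow.
Augmenting path A1→B1 (+1); matched 1.
Augmenting path A2→B2 (+1); matched 2.
Augmenting path A4→B3 (+1); matched 3.
Augmenting path A3→B2→A2→B4 (+1); matched 4.
No augmenting path remains; maximum matching = 4.
König certificate: {A1, A2, A3, A4} is a vertex cover of size 4 (every listed pair touches it), so no matching can be larger.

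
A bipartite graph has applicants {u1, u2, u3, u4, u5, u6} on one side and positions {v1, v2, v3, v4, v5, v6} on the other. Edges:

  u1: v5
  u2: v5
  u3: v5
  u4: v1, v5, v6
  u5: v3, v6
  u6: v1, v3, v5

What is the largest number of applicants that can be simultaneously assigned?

4

Unit-capacity flow: source→left, listed edges, right→sink; max matching = max flow.
Augmenting path u1→v5 (+1); matched 1.
Augmenting path u4→v1 (+1); matched 2.
Augmenting path u5→v3 (+1); matched 3.
Augmenting path u6→v1→u4→v6 (+1); matched 4.
No augmenting path remains; maximum matching = 4.
König certificate: {u4, u5, u6, v5} is a vertex cover of size 4 (every listed pair touches it), so no matching can be larger.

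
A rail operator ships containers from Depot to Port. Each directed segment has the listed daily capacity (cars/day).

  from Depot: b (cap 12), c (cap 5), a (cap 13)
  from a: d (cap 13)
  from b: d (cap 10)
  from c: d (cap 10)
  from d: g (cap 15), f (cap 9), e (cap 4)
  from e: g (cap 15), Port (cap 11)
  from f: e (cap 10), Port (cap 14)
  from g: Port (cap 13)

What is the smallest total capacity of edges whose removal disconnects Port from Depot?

26

Augment Depot→a→d→e→Port: bottleneck 4, flow now 4.
Augment Depot→a→d→f→Port: bottleneck 9, flow now 13.
Augment Depot→b→d→g→Port: bottleneck 10, flow now 23.
Augment Depot→c→d→g→Port: bottleneck 3, flow now 26.
No augmenting path remains; maximum flow = 26.
By max-flow min-cut, the minimum cut capacity equals the max flow.
In the residual graph, reachable from Depot: {Depot, a, b, c, d, g}.
Min-cut edges: d→e (4), d→f (9), g→Port (13); capacity 4 + 9 + 13 = 26.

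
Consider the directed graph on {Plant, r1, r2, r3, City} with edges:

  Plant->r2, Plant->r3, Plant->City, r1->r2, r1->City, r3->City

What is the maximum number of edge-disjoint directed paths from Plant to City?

Assign every edge capacity 1; by Menger, the answer equals the max flow.
Path Plant→City (+1); total 1.
Path Plant→r3→City (+1); total 2.
No residual Plant→City path; max flow = 2.
Certifying cut of size 2: {Plant→City, Plant→r3}.

2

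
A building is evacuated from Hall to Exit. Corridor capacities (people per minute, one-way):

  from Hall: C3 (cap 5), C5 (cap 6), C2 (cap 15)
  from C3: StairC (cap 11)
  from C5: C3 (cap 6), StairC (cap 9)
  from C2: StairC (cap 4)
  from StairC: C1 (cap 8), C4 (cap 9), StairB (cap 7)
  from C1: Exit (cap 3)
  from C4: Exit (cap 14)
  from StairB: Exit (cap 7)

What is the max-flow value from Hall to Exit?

15

Augment Hall→C3→StairC→C1→Exit: bottleneck 3, flow now 3.
Augment Hall→C3→StairC→C4→Exit: bottleneck 2, flow now 5.
Augment Hall→C5→StairC→C4→Exit: bottleneck 6, flow now 11.
Augment Hall→C2→StairC→C4→Exit: bottleneck 1, flow now 12.
Augment Hall→C2→StairC→StairB→Exit: bottleneck 3, flow now 15.
No augmenting path remains; maximum flow = 15.
In the residual graph, reachable from Hall: {Hall, C2}.
Min-cut edges: Hall→C3 (5), Hall→C5 (6), C2→StairC (4); capacity 5 + 6 + 4 = 15.
This cut is saturated, so no flow can exceed 15.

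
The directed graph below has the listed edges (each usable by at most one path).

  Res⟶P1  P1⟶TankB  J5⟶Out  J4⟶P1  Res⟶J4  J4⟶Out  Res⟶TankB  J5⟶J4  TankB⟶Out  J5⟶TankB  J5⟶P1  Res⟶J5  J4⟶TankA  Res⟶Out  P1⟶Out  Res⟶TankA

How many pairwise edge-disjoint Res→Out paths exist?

5

Assign every edge capacity 1; by Menger, the answer equals the max flow.
Path Res→Out (+1); total 1.
Path Res→J5→Out (+1); total 2.
Path Res→TankB→Out (+1); total 3.
Path Res→J4→Out (+1); total 4.
Path Res→P1→Out (+1); total 5.
No residual Res→Out path; max flow = 5.
Certifying cut of size 5: {Res→J4, Res→J5, Res→Out, Res→P1, Res→TankB}.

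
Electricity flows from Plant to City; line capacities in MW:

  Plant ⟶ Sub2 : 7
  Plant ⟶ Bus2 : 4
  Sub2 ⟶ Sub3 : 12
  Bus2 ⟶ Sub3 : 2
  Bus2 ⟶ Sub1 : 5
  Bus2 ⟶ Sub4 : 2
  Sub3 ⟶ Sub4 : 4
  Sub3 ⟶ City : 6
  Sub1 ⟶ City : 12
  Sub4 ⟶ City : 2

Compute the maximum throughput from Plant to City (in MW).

11

Augment Plant→Sub2→Sub3→City: bottleneck 6, flow now 6.
Augment Plant→Bus2→Sub1→City: bottleneck 4, flow now 10.
Augment Plant→Sub2→Sub3→Sub4→City: bottleneck 1, flow now 11.
No augmenting path remains; maximum flow = 11.
In the residual graph, reachable from Plant: {Plant}.
Min-cut edges: Plant→Sub2 (7), Plant→Bus2 (4); capacity 7 + 4 = 11.
This cut is saturated, so no flow can exceed 11.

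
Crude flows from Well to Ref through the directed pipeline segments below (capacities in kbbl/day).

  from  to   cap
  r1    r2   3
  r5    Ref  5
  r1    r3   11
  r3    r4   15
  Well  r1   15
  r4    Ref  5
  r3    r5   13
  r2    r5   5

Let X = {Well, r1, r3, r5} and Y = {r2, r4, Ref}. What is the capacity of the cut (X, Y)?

23

Edges leaving {Well, r1, r3, r5}: r1→r2 (3), r3→r4 (15), r5→Ref (5).
Cut capacity = 3 + 15 + 5 = 23.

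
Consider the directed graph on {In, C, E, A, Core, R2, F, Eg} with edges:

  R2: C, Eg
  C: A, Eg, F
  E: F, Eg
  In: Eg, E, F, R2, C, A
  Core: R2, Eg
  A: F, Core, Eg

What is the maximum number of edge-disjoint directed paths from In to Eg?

5

Assign every edge capacity 1; by Menger, the answer equals the max flow.
Path In→Eg (+1); total 1.
Path In→C→Eg (+1); total 2.
Path In→E→Eg (+1); total 3.
Path In→A→Eg (+1); total 4.
Path In→R2→Eg (+1); total 5.
No residual In→Eg path; max flow = 5.
Certifying cut of size 5: {In→A, In→C, In→E, In→Eg, In→R2}.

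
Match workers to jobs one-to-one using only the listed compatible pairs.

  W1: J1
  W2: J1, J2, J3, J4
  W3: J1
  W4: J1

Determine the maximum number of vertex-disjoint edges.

Unit-capacity flow: source→left, listed edges, right→sink; max matching = max flow.
Augmenting path W1→J1 (+1); matched 1.
Augmenting path W2→J2 (+1); matched 2.
No augmenting path remains; maximum matching = 2.
König certificate: {W2, J1} is a vertex cover of size 2 (every listed pair touches it), so no matching can be larger.

2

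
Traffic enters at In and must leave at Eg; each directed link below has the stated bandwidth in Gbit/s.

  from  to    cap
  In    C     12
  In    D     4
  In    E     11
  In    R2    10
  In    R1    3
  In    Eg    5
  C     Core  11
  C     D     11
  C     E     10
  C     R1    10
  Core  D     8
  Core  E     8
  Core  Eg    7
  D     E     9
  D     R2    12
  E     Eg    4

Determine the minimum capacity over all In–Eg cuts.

Augment In→Eg: bottleneck 5, flow now 5.
Augment In→E→Eg: bottleneck 4, flow now 9.
Augment In→C→Core→Eg: bottleneck 7, flow now 16.
No augmenting path remains; maximum flow = 16.
By max-flow min-cut, the minimum cut capacity equals the max flow.
In the residual graph, reachable from In: {In, C, Core, D, E, R2, R1}.
Min-cut edges: In→Eg (5), Core→Eg (7), E→Eg (4); capacity 5 + 7 + 4 = 16.

16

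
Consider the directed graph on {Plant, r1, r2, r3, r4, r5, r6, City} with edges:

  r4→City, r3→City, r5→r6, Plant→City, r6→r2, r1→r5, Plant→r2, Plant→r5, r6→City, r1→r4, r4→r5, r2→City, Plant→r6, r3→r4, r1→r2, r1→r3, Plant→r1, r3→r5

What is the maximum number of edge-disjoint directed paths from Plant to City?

4

Assign every edge capacity 1; by Menger, the answer equals the max flow.
Path Plant→City (+1); total 1.
Path Plant→r2→City (+1); total 2.
Path Plant→r6→City (+1); total 3.
Path Plant→r1→r3→City (+1); total 4.
No residual Plant→City path; max flow = 4.
Certifying cut of size 4: {Plant→City, Plant→r1, r2→City, r6→City}.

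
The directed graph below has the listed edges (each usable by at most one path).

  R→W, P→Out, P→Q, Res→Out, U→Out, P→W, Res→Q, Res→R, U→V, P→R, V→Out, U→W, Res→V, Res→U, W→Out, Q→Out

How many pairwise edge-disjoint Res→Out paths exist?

5

Assign every edge capacity 1; by Menger, the answer equals the max flow.
Path Res→Out (+1); total 1.
Path Res→Q→Out (+1); total 2.
Path Res→U→Out (+1); total 3.
Path Res→V→Out (+1); total 4.
Path Res→R→W→Out (+1); total 5.
No residual Res→Out path; max flow = 5.
Certifying cut of size 5: {Res→Out, Res→Q, Res→R, Res→U, Res→V}.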